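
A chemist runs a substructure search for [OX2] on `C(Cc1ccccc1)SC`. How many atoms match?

The query [OX2] means: aliphatic oxygen with two total connections — ether, hydroxyl, or ester single-bond O.
Check the 10 heavy atoms by environment: 3× C (X4) → no; 6× c (aromatic, X3) → no; 1× S (X2) → no.
No environment satisfies the query, so 0 matching atoms.

0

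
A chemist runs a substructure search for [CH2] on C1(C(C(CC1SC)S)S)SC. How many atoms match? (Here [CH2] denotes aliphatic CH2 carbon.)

1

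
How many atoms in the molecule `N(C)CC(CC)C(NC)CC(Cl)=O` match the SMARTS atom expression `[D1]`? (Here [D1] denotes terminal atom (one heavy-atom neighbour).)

Check the 13 heavy atoms by environment: 3× C (D2) → no; 3× C (D3) → no; 2× N (D2) → no; 3× C (D1) → match; 1× O (D1) → match; 1× Cl (D1) → match.
Summing the matching environments: 3 + 1 + 1 = 5 matching atoms.

5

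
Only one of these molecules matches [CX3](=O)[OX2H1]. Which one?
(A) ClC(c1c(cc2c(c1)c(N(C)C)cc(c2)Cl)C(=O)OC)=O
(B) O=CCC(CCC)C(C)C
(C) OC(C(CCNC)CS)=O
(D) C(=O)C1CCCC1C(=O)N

[CX3](=O)[OX2H1] describes an sp2 carbon double-bonded to O and single-bonded to an -OH oxygen (a carboxylic acid).
(A) has an acyl chloride (-C(=O)Cl) but the carbonyl is bonded to Cl, not to an -OH oxygen.
(B) has an aldehyde (-CHO) but there is no singly-bonded oxygen on the carbonyl carbon.
(C) contains a carboxylic acid group (-C(=O)OH), which satisfies every atom and bond constraint.
(D) has a primary amide (-C(=O)NH2) but the carbonyl is bonded to N, not to an -OH oxygen.
So the answer is (C).

C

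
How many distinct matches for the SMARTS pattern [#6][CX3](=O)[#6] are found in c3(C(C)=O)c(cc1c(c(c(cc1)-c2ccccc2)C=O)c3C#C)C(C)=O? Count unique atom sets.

[#6][CX3](=O)[#6] is the SMARTS for a ketone: a carbonyl carbon (no H) flanked by two carbons.
The molecule carries 2 separate instances of an acetyl/ketone group (-C(=O)CH3) meeting every constraint; each maps to a distinct set of atoms, giving 2 matches.

2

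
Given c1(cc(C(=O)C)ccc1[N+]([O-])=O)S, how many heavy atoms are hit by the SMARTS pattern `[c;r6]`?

6

The query [c;r6] means: aromatic carbon that belongs to a six-membered ring.
Check the 13 heavy atoms by environment: 6× c (aromatic, in 6-ring) → match; 1× N (charge +1, acyclic) → no; 1× O (charge -1, acyclic) → no; 2× O (acyclic) → no; 2× C (acyclic) → no; 1× S (acyclic) → no.
That gives 6 matching atoms.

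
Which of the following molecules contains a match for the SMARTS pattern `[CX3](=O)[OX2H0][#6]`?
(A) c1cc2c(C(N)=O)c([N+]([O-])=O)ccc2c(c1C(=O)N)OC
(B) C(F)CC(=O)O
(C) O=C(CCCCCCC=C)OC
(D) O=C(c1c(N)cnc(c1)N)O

[CX3](=O)[OX2H0][#6] describes a carbonyl carbon bonded to an oxygen that is itself bonded to carbon (no H on that O) (an ester).
(A) has a primary amide (-C(=O)NH2) but the carbonyl is bonded to N, not to an O-C linkage.
(B) has a carboxylic acid group (-C(=O)OH) but the singly-bonded O carries H (OX2H1, not H0).
(C) contains a methyl-ester group (-C(=O)OCH3), which satisfies every atom and bond constraint.
(D) has a carboxylic acid group (-C(=O)OH) but the singly-bonded O carries H (OX2H1, not H0).
So the answer is (C).

C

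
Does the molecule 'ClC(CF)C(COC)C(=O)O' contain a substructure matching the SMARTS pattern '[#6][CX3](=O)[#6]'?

The pattern [#6][CX3](=O)[#6] describes a carbonyl carbon (no H) flanked by two carbons — a ketone.
The closest candidate here is a carboxylic acid group (-C(=O)OH), but one neighbour of the carbonyl carbon is O, not C. No other fragment satisfies the full query, so there is no match.

No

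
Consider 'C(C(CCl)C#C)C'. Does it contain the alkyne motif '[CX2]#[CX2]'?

The pattern [CX2]#[CX2] describes a carbon-carbon triple bond — an alkyne.
The molecule carries an ethynyl group (-C#CH), whose atoms satisfy every constraint of the query, so the pattern matches.

Yes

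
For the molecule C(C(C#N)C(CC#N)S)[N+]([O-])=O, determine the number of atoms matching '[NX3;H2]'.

0

The query [NX3;H2] means: aliphatic N with 3 total connections, two of them H — an -NH2 nitrogen (amine or amide).
Check the 12 heavy atoms by environment: 2× C (H2, X4) → no; 2× C (H1, X4) → no; 2× C (H0, X2) → no; 2× N (H0, X1) → no; 1× N (charge +1, H0, X3) → no; 1× O (charge -1, H0, X1) → no; 1× O (H0, X1) → no; 1× S (H1, X2) → no.
No environment satisfies the query, so 0 matching atoms.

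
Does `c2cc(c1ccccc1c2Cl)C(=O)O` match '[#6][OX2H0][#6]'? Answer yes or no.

No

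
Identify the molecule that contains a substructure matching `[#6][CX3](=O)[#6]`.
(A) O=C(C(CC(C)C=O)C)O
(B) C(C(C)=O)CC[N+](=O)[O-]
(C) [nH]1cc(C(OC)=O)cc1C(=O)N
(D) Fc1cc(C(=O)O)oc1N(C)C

[#6][CX3](=O)[#6] describes a carbonyl carbon (no H) flanked by two carbons (a ketone).
(A) has an aldehyde (-CHO) but the carbonyl carbon has H1, so it is not flanked by two carbons.
(B) contains an acetyl/ketone group (-C(=O)CH3), which satisfies every atom and bond constraint.
(C) has a primary amide (-C(=O)NH2) but one neighbour of the carbonyl carbon is N, not C.
(D) has a carboxylic acid group (-C(=O)OH) but one neighbour of the carbonyl carbon is O, not C.
So the answer is (B).

B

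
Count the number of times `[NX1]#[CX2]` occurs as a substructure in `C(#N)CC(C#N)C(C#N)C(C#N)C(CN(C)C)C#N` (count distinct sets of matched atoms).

5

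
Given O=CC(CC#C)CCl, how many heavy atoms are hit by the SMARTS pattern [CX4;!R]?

The query [CX4;!R] means: aliphatic carbon with four total connections, not in a ring.
Check the 8 heavy atoms by environment: 3× C (X4, acyclic) → match; 1× Cl (X1, acyclic) → no; 2× C (X2, acyclic) → no; 1× C (X3, acyclic) → no; 1× O (X1, acyclic) → no.
That gives 3 matching atoms.

3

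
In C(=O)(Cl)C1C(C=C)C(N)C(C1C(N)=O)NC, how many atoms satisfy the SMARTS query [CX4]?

6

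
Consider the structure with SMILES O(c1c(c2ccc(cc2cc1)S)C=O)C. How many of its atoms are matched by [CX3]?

1

The query [CX3] means: C with X3: aliphatic carbon with exactly 3 total connections.
Check the 15 heavy atoms by environment: 10× c (aromatic, X3) → no; 1× O (X2) → no; 1× C (X4) → no; 1× S (X2) → no; 1× C (X3) → match; 1× O (X1) → no.
That gives 1 matching atom.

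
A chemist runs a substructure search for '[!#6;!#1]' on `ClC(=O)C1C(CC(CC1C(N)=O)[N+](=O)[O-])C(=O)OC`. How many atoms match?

9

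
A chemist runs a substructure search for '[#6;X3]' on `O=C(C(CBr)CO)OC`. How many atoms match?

1

Check the 9 heavy atoms by environment: 4× C (X4) → no; 2× O (X2) → no; 1× C (X3) → match; 1× O (X1) → no; 1× Br (X1) → no.
That gives 1 matching atom.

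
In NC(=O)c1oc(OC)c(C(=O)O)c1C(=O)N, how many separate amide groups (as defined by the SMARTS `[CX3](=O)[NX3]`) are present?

2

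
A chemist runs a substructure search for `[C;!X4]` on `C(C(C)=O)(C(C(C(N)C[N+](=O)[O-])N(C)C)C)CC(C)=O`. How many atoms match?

2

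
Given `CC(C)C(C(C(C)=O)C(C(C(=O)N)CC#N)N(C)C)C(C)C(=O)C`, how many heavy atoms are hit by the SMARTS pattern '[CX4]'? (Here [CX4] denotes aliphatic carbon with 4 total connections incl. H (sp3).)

14

The query [CX4] means: C with X4: aliphatic carbon with exactly 4 total connections (bonds + H).
Check the 24 heavy atoms by environment: 14× C (X4) → match; 1× C (X2) → no; 1× N (X1) → no; 2× N (X3) → no; 3× C (X3) → no; 3× O (X1) → no.
That gives 14 matching atoms.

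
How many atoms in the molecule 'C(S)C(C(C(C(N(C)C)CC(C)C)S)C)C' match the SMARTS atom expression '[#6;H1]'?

The query [#6;H1] means: any carbon bearing exactly one hydrogen.
Check the 16 heavy atoms by environment: 2× C (H2) → no; 5× C (H1) → match; 1× N (H0) → no; 6× C (H3) → no; 2× S (H1) → no.
That gives 5 matching atoms.

5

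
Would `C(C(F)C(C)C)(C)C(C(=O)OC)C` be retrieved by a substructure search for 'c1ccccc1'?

No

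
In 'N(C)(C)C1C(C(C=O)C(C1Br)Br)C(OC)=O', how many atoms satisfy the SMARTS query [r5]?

5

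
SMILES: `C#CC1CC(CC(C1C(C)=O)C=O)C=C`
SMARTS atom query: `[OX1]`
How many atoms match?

The query [OX1] means: aliphatic oxygen with one total connection — typically a carbonyl =O or an oxide.
Check the 15 heavy atoms by environment: 7× C (X4) → no; 4× C (X3) → no; 2× O (X1) → match; 2× C (X2) → no.
That gives 2 matching atoms.

2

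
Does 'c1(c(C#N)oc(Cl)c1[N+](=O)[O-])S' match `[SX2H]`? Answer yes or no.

Yes

The pattern [SX2H] describes an aliphatic sulfur with two connections, one being H — a thiol.
The molecule carries a thiol (-SH), whose atoms satisfy every constraint of the query, so the pattern matches.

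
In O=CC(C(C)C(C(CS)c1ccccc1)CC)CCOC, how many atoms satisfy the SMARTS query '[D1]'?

5

The query [D1] means: atom with exactly one heavy-atom neighbour (degree 1).
Check the 21 heavy atoms by environment: 5× C (D2) → no; 4× C (D3) → no; 3× C (D1) → match; 1× O (D1) → match; 1× S (D1) → match; 1× O (D2) → no; 1× c (aromatic, D3) → no; 5× c (aromatic, D2) → no.
Summing the matching environments: 3 + 1 + 1 = 5 matching atoms.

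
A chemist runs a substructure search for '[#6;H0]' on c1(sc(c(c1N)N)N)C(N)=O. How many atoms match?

5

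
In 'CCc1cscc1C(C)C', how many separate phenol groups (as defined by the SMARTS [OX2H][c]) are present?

0

[OX2H][c] is the SMARTS for a phenol: a hydroxyl oxygen attached to an aromatic carbon.
No fragment in the molecule satisfies every constraint, giving 0 matches.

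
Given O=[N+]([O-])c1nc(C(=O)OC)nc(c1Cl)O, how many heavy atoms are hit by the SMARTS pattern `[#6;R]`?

The query [#6;R] means: carbon that is part of a ring.
Check the 15 heavy atoms by environment: 2× n (aromatic, in 6-ring) → no; 4× c (aromatic, in 6-ring) → match; 1× Cl (acyclic) → no; 1× N (charge +1, acyclic) → no; 1× O (charge -1, acyclic) → no; 4× O (acyclic) → no; 2× C (acyclic) → no.
That gives 4 matching atoms.

4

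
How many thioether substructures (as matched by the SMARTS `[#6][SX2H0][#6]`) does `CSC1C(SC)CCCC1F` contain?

[#6][SX2H0][#6] is the SMARTS for a thioether: an aliphatic sulfur bridging two carbons with no H on the sulfur.
The molecule carries 2 separate instances of a methylthio ether (-SCH3) meeting every constraint; each maps to a distinct set of atoms, giving 2 matches.

2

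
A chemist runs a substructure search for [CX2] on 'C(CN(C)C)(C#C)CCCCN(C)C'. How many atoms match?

The query [CX2] means: C with X2: aliphatic carbon with exactly 2 total connections.
Check the 14 heavy atoms by environment: 10× C (X4) → no; 2× N (X3) → no; 2× C (X2) → match.
That gives 2 matching atoms.

2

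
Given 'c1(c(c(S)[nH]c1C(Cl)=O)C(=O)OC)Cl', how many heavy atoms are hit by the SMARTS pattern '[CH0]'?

2

Check the 14 heavy atoms by environment: 1× n (aromatic, H1) → no; 4× c (aromatic, H0) → no; 2× Cl (H0) → no; 2× C (H0) → match; 3× O (H0) → no; 1× C (H3) → no; 1× S (H1) → no.
That gives 2 matching atoms.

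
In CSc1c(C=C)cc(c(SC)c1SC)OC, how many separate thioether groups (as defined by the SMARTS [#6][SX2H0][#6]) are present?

[#6][SX2H0][#6] is the SMARTS for a thioether: an aliphatic sulfur bridging two carbons with no H on the sulfur.
The molecule carries 3 separate instances of a methylthio ether (-SCH3) meeting every constraint; each maps to a distinct set of atoms, giving 3 matches.

3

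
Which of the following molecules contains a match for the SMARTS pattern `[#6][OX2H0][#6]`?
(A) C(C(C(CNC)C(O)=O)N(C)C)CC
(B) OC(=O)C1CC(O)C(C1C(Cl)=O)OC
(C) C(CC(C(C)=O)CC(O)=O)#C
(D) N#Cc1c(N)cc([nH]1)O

B

[#6][OX2H0][#6] describes an aliphatic oxygen bridging two carbons with no H on the oxygen (an ether).
(A) has a carboxylic acid group (-C(=O)OH) but the -OH oxygen has H1; the =O is OX1, not OX2.
(B) contains a methoxy ether (-OCH3), which satisfies every atom and bond constraint.
(C) has a carboxylic acid group (-C(=O)OH) but the -OH oxygen has H1; the =O is OX1, not OX2.
(D) has a hydroxyl group (-OH) but the oxygen has H1, not H0 bridging two carbons.
So the answer is (B).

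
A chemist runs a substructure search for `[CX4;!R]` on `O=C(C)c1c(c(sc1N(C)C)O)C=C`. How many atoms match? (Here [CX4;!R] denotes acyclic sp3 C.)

The query [CX4;!R] means: aliphatic carbon with four total connections, not in a ring.
Check the 14 heavy atoms by environment: 1× s (aromatic, X2, in 5-ring) → no; 4× c (aromatic, X3, in 5-ring) → no; 3× C (X3, acyclic) → no; 1× O (X2, acyclic) → no; 1× N (X3, acyclic) → no; 3× C (X4, acyclic) → match; 1× O (X1, acyclic) → no.
That gives 3 matching atoms.

3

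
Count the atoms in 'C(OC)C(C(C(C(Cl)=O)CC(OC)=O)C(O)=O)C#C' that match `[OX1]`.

3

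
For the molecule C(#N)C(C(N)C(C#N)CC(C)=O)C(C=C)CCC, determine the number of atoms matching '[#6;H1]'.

The query [#6;H1] means: any carbon bearing exactly one hydrogen.
Check the 18 heavy atoms by environment: 4× C (H2) → no; 5× C (H1) → match; 3× C (H0) → no; 1× O (H0) → no; 2× C (H3) → no; 2× N (H0) → no; 1× N (H2) → no.
That gives 5 matching atoms.

5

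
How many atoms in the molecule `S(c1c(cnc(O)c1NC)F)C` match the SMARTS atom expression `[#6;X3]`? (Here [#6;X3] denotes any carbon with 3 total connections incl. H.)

The query [#6;X3] means: any carbon (aromatic or not) with three total connections.
Check the 12 heavy atoms by environment: 1× n (aromatic, X2) → no; 5× c (aromatic, X3) → match; 1× F (X1) → no; 1× S (X2) → no; 2× C (X4) → no; 1× O (X2) → no; 1× N (X3) → no.
That gives 5 matching atoms.

5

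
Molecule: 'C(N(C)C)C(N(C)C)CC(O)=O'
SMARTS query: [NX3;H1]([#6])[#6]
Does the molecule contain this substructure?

No

The pattern [NX3;H1]([#6])[#6] describes a trivalent nitrogen with one H, bonded to two carbons — a secondary amine.
The closest candidate here is a dimethylamino group (-N(CH3)2), but the nitrogen has H0, not H1. No other fragment satisfies the full query, so there is no match.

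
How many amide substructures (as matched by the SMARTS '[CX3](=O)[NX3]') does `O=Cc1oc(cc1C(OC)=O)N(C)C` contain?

[CX3](=O)[NX3] is the SMARTS for an amide: a carbonyl carbon bonded to a trivalent nitrogen.
The molecule has a methyl-ester group (-C(=O)OCH3), but the carbonyl is bonded to O, not to an NX3 nitrogen; nothing else fits, so there are 0 matches.

0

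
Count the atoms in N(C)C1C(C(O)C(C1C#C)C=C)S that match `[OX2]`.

1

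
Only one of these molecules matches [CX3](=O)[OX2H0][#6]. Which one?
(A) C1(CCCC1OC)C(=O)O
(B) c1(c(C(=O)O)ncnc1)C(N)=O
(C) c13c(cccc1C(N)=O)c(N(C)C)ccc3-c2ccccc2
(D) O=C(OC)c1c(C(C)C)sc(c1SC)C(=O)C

[CX3](=O)[OX2H0][#6] describes a carbonyl carbon bonded to an oxygen that is itself bonded to carbon (no H on that O) (an ester).
(A) has a methoxy ether (-OCH3) but the ether oxygen is not adjacent to a C=O carbon.
(B) has a carboxylic acid group (-C(=O)OH) but the singly-bonded O carries H (OX2H1, not H0).
(C) has a primary amide (-C(=O)NH2) but the carbonyl is bonded to N, not to an O-C linkage.
(D) contains a methyl-ester group (-C(=O)OCH3), which satisfies every atom and bond constraint.
So the answer is (D).

D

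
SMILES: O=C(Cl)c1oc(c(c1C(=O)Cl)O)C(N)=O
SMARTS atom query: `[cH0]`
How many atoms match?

4

The query [cH0] means: aromatic carbon with no attached hydrogen (substituted or ring-fusion).
Check the 15 heavy atoms by environment: 1× o (aromatic, H0) → no; 4× c (aromatic, H0) → match; 3× C (H0) → no; 3× O (H0) → no; 1× N (H2) → no; 2× Cl (H0) → no; 1× O (H1) → no.
That gives 4 matching atoms.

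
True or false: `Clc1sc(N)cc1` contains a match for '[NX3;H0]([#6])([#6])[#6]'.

False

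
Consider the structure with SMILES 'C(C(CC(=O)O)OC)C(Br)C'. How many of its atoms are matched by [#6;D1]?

2

The query [#6;D1] means: carbon bonded to exactly one heavy atom.
Check the 11 heavy atoms by environment: 2× C (D2) → no; 3× C (D3) → no; 2× C (D1) → match; 1× O (D2) → no; 2× O (D1) → no; 1× Br (D1) → no.
That gives 2 matching atoms.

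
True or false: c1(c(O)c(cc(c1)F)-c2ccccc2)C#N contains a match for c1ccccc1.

True

The pattern c1ccccc1 describes six aromatic carbons in a ring — a benzene ring.
The molecule carries a phenyl ring, whose atoms satisfy every constraint of the query, so the pattern matches.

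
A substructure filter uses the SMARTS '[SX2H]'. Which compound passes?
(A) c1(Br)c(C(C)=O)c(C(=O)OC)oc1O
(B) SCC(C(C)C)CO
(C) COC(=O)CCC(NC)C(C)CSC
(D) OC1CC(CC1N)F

B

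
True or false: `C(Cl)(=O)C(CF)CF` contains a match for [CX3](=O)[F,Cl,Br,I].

The pattern [CX3](=O)[F,Cl,Br,I] describes a carbonyl carbon bonded to a halogen — an acyl halide.
The molecule carries an acyl chloride (-C(=O)Cl), whose atoms satisfy every constraint of the query, so the pattern matches.

True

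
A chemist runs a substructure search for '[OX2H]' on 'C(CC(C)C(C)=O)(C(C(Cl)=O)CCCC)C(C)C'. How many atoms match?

0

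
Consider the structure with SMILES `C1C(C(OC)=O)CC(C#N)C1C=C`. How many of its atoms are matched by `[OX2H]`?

0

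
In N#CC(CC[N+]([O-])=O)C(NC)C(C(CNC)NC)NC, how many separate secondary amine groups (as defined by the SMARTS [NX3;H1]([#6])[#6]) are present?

[NX3;H1]([#6])[#6] is the SMARTS for a secondary amine: a trivalent nitrogen with one H, bonded to two carbons.
The molecule carries 4 separate instances of an N-methylamino group (-NHCH3) meeting every constraint; each maps to a distinct set of atoms, giving 4 matches.

4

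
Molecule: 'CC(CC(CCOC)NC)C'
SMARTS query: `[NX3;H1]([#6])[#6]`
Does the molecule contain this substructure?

Yes

The pattern [NX3;H1]([#6])[#6] describes a trivalent nitrogen with one H, bonded to two carbons — a secondary amine.
The molecule carries an N-methylamino group (-NHCH3), whose atoms satisfy every constraint of the query, so the pattern matches.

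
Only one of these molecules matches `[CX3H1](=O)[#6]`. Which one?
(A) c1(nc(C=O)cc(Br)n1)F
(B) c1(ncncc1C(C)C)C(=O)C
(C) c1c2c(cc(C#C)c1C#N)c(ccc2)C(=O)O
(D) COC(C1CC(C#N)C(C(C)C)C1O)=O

A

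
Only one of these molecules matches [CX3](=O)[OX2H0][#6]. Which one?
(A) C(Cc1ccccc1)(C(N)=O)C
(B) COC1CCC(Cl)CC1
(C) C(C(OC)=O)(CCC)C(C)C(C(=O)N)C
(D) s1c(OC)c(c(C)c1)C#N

C

[CX3](=O)[OX2H0][#6] describes a carbonyl carbon bonded to an oxygen that is itself bonded to carbon (no H on that O) (an ester).
(A) has a primary amide (-C(=O)NH2) but the carbonyl is bonded to N, not to an O-C linkage.
(B) has a methoxy ether (-OCH3) but the ether oxygen is not adjacent to a C=O carbon.
(C) contains a methyl-ester group (-C(=O)OCH3), which satisfies every atom and bond constraint.
(D) has a methoxy ether (-OCH3) but the ether oxygen is not adjacent to a C=O carbon.
So the answer is (C).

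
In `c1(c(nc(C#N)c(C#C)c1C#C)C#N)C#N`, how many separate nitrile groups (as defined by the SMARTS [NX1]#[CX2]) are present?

3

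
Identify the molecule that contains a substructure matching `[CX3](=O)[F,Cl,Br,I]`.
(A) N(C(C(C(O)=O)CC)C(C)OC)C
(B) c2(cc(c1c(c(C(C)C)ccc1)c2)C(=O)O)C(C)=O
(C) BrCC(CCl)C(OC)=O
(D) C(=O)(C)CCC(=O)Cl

[CX3](=O)[F,Cl,Br,I] describes a carbonyl carbon bonded to a halogen (an acyl halide).
(A) has a carboxylic acid group (-C(=O)OH) but the carbonyl is bonded to -OH, not to a halogen.
(B) has a carboxylic acid group (-C(=O)OH) but the carbonyl is bonded to -OH, not to a halogen.
(C) has a chloro substituent but the Cl is not on a carbonyl carbon.
(D) contains an acyl chloride (-C(=O)Cl), which satisfies every atom and bond constraint.
So the answer is (D).

D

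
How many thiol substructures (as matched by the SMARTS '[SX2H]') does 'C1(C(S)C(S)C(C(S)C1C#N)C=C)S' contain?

[SX2H] is the SMARTS for a thiol: an aliphatic sulfur with two connections, one being H.
The molecule carries 4 separate instances of a thiol (-SH) meeting every constraint; each maps to a distinct set of atoms, giving 4 matches.

4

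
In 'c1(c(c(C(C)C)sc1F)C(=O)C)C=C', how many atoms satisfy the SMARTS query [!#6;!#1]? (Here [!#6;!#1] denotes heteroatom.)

Check the 14 heavy atoms by environment: 1× s (aromatic) → match; 4× c (aromatic) → no; 1× F → match; 7× C → no; 1× O → match.
Summing the matching environments: 1 + 1 + 1 = 3 matching atoms.

3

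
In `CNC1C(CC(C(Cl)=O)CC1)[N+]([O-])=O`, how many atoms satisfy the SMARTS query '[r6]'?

6

The query [r6] means: r6 matches atoms in a six-membered ring.
Check the 14 heavy atoms by environment: 6× C (in 6-ring) → match; 2× C (acyclic) → no; 2× O (acyclic) → no; 1× Cl (acyclic) → no; 1× N (charge +1, acyclic) → no; 1× O (charge -1, acyclic) → no; 1× N (acyclic) → no.
That gives 6 matching atoms.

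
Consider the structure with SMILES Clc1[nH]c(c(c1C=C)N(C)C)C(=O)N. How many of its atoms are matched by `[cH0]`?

4

The query [cH0] means: aromatic carbon with no attached hydrogen (substituted or ring-fusion).
Check the 14 heavy atoms by environment: 1× n (aromatic, H1) → no; 4× c (aromatic, H0) → match; 1× C (H0) → no; 1× O (H0) → no; 1× N (H2) → no; 1× N (H0) → no; 2× C (H3) → no; 1× Cl (H0) → no; 1× C (H1) → no; 1× C (H2) → no.
That gives 4 matching atoms.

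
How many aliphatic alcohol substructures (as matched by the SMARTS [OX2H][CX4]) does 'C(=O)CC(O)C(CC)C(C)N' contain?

[OX2H][CX4] is the SMARTS for an aliphatic alcohol: a hydroxyl oxygen bound to an sp3 (X4) carbon.
Exactly one fragment in the molecule meets all constraints, giving 1 match.

1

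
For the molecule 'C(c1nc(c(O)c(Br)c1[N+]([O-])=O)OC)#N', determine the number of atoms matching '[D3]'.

6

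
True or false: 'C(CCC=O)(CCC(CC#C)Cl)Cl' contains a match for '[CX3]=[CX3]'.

False

The pattern [CX3]=[CX3] describes a non-aromatic C=C double bond between two sp2 carbons — an alkene.
The closest candidate here is an ethynyl group (-C#CH), but the C-C bond is a triple bond, not a double bond. No other fragment satisfies the full query, so there is no match.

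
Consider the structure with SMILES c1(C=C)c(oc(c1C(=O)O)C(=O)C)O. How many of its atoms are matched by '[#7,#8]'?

Check the 14 heavy atoms by environment: 1× o (aromatic) → match; 4× c (aromatic) → no; 5× C → no; 4× O → match.
Summing the matching environments: 1 + 4 = 5 matching atoms.

5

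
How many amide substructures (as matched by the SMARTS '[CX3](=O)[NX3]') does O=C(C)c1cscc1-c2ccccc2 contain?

[CX3](=O)[NX3] is the SMARTS for an amide: a carbonyl carbon bonded to a trivalent nitrogen.
No fragment in the molecule satisfies every constraint, giving 0 matches.

0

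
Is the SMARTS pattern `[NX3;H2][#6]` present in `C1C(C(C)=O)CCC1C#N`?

No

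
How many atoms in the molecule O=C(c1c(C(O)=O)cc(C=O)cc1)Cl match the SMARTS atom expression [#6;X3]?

9

The query [#6;X3] means: any carbon (aromatic or not) with three total connections.
Check the 14 heavy atoms by environment: 6× c (aromatic, X3) → match; 3× C (X3) → match; 3× O (X1) → no; 1× Cl (X1) → no; 1× O (X2) → no.
Summing the matching environments: 6 + 3 = 9 matching atoms.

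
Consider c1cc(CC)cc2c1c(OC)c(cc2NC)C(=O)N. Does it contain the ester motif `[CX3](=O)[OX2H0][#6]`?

No

The pattern [CX3](=O)[OX2H0][#6] describes a carbonyl carbon bonded to an oxygen that is itself bonded to carbon (no H on that O) — an ester.
The closest candidate here is a methoxy ether (-OCH3), but the ether oxygen is not adjacent to a C=O carbon. No other fragment satisfies the full query, so there is no match.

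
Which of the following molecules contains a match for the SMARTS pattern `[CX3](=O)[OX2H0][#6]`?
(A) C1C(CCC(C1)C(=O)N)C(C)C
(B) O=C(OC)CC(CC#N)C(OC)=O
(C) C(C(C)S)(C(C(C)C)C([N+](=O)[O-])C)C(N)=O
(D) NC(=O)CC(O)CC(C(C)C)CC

B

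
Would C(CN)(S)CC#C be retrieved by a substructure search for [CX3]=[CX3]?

No

The pattern [CX3]=[CX3] describes a non-aromatic C=C double bond between two sp2 carbons — an alkene.
The closest candidate here is an ethynyl group (-C#CH), but the C-C bond is a triple bond, not a double bond. No other fragment satisfies the full query, so there is no match.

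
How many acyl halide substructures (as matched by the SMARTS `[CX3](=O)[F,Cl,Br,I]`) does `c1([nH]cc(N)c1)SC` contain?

0

[CX3](=O)[F,Cl,Br,I] is the SMARTS for an acyl halide: a carbonyl carbon bonded to a halogen.
No fragment in the molecule satisfies every constraint, giving 0 matches.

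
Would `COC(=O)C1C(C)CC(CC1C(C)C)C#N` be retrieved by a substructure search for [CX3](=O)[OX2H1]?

No

The pattern [CX3](=O)[OX2H1] describes an sp2 carbon double-bonded to O and single-bonded to an -OH oxygen — a carboxylic acid.
The closest candidate here is a methyl-ester group (-C(=O)OCH3), but the singly-bonded O has no H (OX2H0, not OX2H1). No other fragment satisfies the full query, so there is no match.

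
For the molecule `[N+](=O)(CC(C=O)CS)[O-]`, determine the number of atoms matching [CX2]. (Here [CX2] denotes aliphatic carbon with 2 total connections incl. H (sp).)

0

The query [CX2] means: C with X2: aliphatic carbon with exactly 2 total connections.
Check the 9 heavy atoms by environment: 3× C (X4) → no; 1× C (X3) → no; 2× O (X1) → no; 1× S (X2) → no; 1× N (charge +1, X3) → no; 1× O (charge -1, X1) → no.
No environment satisfies the query, so 0 matching atoms.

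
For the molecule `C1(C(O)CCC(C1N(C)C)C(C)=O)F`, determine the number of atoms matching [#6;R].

6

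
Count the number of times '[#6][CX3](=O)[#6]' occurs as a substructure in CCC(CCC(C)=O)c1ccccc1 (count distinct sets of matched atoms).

1

[#6][CX3](=O)[#6] is the SMARTS for a ketone: a carbonyl carbon (no H) flanked by two carbons.
Exactly one fragment in the molecule meets all constraints, giving 1 match.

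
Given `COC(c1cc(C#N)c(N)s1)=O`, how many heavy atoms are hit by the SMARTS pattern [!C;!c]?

The query [!C;!c] means: neither aliphatic nor aromatic carbon — same as [!#6].
Check the 12 heavy atoms by environment: 1× s (aromatic) → match; 4× c (aromatic) → no; 2× N → match; 3× C → no; 2× O → match.
Summing the matching environments: 1 + 2 + 2 = 5 matching atoms.

5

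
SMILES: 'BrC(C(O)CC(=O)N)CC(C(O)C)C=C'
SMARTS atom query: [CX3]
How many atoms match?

3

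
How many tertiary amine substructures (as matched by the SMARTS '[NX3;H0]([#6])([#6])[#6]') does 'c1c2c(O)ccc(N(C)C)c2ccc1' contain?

1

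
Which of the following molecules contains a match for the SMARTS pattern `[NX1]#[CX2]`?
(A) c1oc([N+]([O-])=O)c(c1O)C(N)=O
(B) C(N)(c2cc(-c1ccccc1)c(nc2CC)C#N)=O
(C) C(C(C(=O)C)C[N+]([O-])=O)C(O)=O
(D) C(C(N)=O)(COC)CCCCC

[NX1]#[CX2] describes a nitrogen triple-bonded to a two-connected carbon (a nitrile).
(A) has a nitro group (-[N+](=O)[O-]) but there is no C#N triple bond.
(B) contains a nitrile (-C#N), which satisfies every atom and bond constraint.
(C) has a nitro group (-[N+](=O)[O-]) but there is no C#N triple bond.
(D) has a primary amide (-C(=O)NH2) but the nitrogen is NX3, not NX1.
So the answer is (B).

B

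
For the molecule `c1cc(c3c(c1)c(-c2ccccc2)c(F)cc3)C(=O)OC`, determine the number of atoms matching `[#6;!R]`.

2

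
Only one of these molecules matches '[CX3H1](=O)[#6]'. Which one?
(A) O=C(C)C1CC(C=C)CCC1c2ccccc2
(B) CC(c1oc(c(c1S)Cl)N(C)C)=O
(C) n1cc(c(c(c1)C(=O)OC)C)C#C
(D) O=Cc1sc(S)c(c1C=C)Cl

D

[CX3H1](=O)[#6] describes an sp2 carbon with one H, double-bonded to O and single-bonded to carbon (an aldehyde).
(A) has an acetyl/ketone group (-C(=O)CH3) but the carbonyl carbon has H0 (two carbon neighbours), not H1.
(B) has an acetyl/ketone group (-C(=O)CH3) but the carbonyl carbon has H0 (two carbon neighbours), not H1.
(C) has a methyl-ester group (-C(=O)OCH3) but the carbonyl carbon has H0, not H1.
(D) contains an aldehyde (-CHO), which satisfies every atom and bond constraint.
So the answer is (D).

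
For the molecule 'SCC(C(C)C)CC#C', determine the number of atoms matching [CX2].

2

The query [CX2] means: C with X2: aliphatic carbon with exactly 2 total connections.
Check the 9 heavy atoms by environment: 6× C (X4) → no; 2× C (X2) → match; 1× S (X2) → no.
That gives 2 matching atoms.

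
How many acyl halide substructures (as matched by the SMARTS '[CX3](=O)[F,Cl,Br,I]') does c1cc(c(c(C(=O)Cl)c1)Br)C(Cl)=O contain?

2

[CX3](=O)[F,Cl,Br,I] is the SMARTS for an acyl halide: a carbonyl carbon bonded to a halogen.
The molecule carries 2 separate instances of an acyl chloride (-C(=O)Cl) meeting every constraint; each maps to a distinct set of atoms, giving 2 matches.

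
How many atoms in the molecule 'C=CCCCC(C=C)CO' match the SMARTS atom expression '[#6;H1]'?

The query [#6;H1] means: any carbon bearing exactly one hydrogen.
Check the 10 heavy atoms by environment: 6× C (H2) → no; 3× C (H1) → match; 1× O (H1) → no.
That gives 3 matching atoms.

3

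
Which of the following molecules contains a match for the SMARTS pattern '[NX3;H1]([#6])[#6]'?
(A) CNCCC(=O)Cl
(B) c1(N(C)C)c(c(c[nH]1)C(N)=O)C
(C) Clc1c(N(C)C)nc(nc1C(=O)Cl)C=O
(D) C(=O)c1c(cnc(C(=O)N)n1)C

[NX3;H1]([#6])[#6] describes a trivalent nitrogen with one H, bonded to two carbons (a secondary amine).
(A) contains an N-methylamino group (-NHCH3), which satisfies every atom and bond constraint.
(B) has a dimethylamino group (-N(CH3)2) but the nitrogen has H0, not H1.
(C) has a dimethylamino group (-N(CH3)2) but the nitrogen has H0, not H1.
(D) has a primary amide (-C(=O)NH2) but the -C(=O)NH2 nitrogen has H2, not H1.
So the answer is (A).

A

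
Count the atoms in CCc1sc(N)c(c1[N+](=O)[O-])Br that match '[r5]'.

5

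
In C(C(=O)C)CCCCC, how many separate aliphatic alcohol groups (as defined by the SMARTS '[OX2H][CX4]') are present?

[OX2H][CX4] is the SMARTS for an aliphatic alcohol: a hydroxyl oxygen bound to an sp3 (X4) carbon.
No fragment in the molecule satisfies every constraint, giving 0 matches.

0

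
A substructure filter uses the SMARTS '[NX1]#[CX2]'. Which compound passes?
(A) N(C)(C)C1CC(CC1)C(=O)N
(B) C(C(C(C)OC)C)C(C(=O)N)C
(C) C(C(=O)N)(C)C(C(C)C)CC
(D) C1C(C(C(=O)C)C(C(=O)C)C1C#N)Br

D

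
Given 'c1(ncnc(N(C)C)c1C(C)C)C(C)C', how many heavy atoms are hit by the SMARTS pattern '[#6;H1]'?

The query [#6;H1] means: any carbon bearing exactly one hydrogen.
Check the 15 heavy atoms by environment: 2× n (aromatic, H0) → no; 1× c (aromatic, H1) → match; 3× c (aromatic, H0) → no; 2× C (H1) → match; 6× C (H3) → no; 1× N (H0) → no.
Summing the matching environments: 1 + 2 = 3 matching atoms.

3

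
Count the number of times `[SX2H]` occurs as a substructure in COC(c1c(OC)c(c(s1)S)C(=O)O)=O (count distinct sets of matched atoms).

[SX2H] is the SMARTS for a thiol: an aliphatic sulfur with two connections, one being H.
Exactly one fragment in the molecule meets all constraints, giving 1 match.

1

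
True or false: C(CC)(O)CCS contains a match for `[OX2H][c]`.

False

The pattern [OX2H][c] describes a hydroxyl oxygen attached to an aromatic carbon — a phenol.
The closest candidate here is a hydroxyl group (-OH), but the -OH is on an aliphatic carbon, not an aromatic c. No other fragment satisfies the full query, so there is no match.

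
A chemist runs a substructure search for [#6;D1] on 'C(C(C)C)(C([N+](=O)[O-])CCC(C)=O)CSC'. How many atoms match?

Check the 16 heavy atoms by environment: 3× C (D2) → no; 4× C (D3) → no; 4× C (D1) → match; 1× S (D2) → no; 1× N (charge +1, D3) → no; 1× O (charge -1, D1) → no; 2× O (D1) → no.
That gives 4 matching atoms.

4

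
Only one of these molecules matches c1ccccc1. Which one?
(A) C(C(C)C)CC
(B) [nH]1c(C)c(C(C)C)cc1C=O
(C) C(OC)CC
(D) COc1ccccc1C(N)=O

D

c1ccccc1 describes six aromatic carbons in a ring (a benzene ring).
(A) has a methyl group (-CH3) but no six-membered all-carbon aromatic ring is present.
(B) has a methyl group (-CH3) but no six-membered all-carbon aromatic ring is present.
(C) has a methyl group (-CH3) but no six-membered all-carbon aromatic ring is present.
(D) contains the required atom environment, so the pattern matches.
So the answer is (D).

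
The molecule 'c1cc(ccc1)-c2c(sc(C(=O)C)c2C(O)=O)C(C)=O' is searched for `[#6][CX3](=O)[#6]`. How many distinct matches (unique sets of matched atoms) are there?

[#6][CX3](=O)[#6] is the SMARTS for a ketone: a carbonyl carbon (no H) flanked by two carbons.
The molecule carries 2 separate instances of an acetyl/ketone group (-C(=O)CH3) meeting every constraint; each maps to a distinct set of atoms, giving 2 matches.

2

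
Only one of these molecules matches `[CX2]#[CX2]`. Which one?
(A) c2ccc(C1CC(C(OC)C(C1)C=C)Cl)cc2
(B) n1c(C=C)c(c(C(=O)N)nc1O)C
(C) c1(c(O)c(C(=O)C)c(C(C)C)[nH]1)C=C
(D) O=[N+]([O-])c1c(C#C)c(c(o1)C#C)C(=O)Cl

D

[CX2]#[CX2] describes a carbon-carbon triple bond (an alkyne).
(A) has a vinyl group (-CH=CH2) but the C=C is a double bond; both carbons are CX3, not CX2.
(B) has a vinyl group (-CH=CH2) but the C=C is a double bond; both carbons are CX3, not CX2.
(C) has a vinyl group (-CH=CH2) but the C=C is a double bond; both carbons are CX3, not CX2.
(D) contains an ethynyl group (-C#CH), which satisfies every atom and bond constraint.
So the answer is (D).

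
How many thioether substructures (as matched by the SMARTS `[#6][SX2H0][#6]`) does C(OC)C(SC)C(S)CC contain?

1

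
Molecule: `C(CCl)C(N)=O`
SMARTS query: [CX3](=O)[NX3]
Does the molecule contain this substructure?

The pattern [CX3](=O)[NX3] describes a carbonyl carbon bonded to a trivalent nitrogen — an amide.
The molecule carries a primary amide (-C(=O)NH2), whose atoms satisfy every constraint of the query, so the pattern matches.

Yes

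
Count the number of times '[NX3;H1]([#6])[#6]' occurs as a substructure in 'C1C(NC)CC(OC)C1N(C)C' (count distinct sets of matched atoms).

1

[NX3;H1]([#6])[#6] is the SMARTS for a secondary amine: a trivalent nitrogen with one H, bonded to two carbons.
Exactly one fragment in the molecule meets all constraints, giving 1 match.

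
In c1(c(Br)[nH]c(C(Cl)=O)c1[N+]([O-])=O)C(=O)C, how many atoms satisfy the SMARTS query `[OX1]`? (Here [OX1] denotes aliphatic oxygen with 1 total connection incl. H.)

The query [OX1] means: aliphatic oxygen with one total connection — typically a carbonyl =O or an oxide.
Check the 15 heavy atoms by environment: 1× n (aromatic, X3) → no; 4× c (aromatic, X3) → no; 2× C (X3) → no; 3× O (X1) → match; 1× C (X4) → no; 1× Br (X1) → no; 1× N (charge +1, X3) → no; 1× O (charge -1, X1) → match; 1× Cl (X1) → no.
Summing the matching environments: 3 + 1 = 4 matching atoms.

4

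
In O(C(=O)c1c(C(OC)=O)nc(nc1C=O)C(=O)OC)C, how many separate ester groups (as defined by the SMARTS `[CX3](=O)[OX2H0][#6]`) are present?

3

[CX3](=O)[OX2H0][#6] is the SMARTS for an ester: a carbonyl carbon bonded to an oxygen that is itself bonded to carbon (no H on that O).
The molecule carries 3 separate instances of a methyl-ester group (-C(=O)OCH3) meeting every constraint; each maps to a distinct set of atoms, giving 3 matches.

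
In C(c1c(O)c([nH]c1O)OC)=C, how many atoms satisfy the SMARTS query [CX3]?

2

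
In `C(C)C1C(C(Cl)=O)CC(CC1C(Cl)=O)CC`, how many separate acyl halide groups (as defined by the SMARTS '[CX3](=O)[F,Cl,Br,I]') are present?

[CX3](=O)[F,Cl,Br,I] is the SMARTS for an acyl halide: a carbonyl carbon bonded to a halogen.
The molecule carries 2 separate instances of an acyl chloride (-C(=O)Cl) meeting every constraint; each maps to a distinct set of atoms, giving 2 matches.

2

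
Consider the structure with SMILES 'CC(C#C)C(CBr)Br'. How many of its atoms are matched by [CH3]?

1

The query [CH3] means: aliphatic carbon with exactly three hydrogens.
Check the 8 heavy atoms by environment: 1× C (H2) → no; 3× C (H1) → no; 1× C (H3) → match; 2× Br (H0) → no; 1× C (H0) → no.
That gives 1 matching atom.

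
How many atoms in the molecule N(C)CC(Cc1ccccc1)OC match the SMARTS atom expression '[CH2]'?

The query [CH2] means: aliphatic carbon with exactly two hydrogens.
Check the 13 heavy atoms by environment: 2× C (H2) → match; 1× C (H1) → no; 1× c (aromatic, H0) → no; 5× c (aromatic, H1) → no; 1× N (H1) → no; 2× C (H3) → no; 1× O (H0) → no.
That gives 2 matching atoms.

2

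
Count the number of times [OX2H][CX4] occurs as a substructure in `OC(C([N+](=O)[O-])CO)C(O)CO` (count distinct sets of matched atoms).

4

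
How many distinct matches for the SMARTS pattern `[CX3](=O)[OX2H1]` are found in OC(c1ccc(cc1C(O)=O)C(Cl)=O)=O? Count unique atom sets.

[CX3](=O)[OX2H1] is the SMARTS for a carboxylic acid: an sp2 carbon double-bonded to O and single-bonded to an -OH oxygen.
The molecule carries 2 separate instances of a carboxylic acid group (-C(=O)OH) meeting every constraint; each maps to a distinct set of atoms, giving 2 matches.

2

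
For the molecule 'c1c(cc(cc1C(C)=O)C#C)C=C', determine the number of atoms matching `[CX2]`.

2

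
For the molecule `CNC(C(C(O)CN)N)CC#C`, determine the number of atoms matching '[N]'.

Check the 12 heavy atoms by environment: 8× C → no; 3× N → match; 1× O → no.
That gives 3 matching atoms.

3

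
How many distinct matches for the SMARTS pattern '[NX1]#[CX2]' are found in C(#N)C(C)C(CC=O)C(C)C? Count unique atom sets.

1

[NX1]#[CX2] is the SMARTS for a nitrile: a nitrogen triple-bonded to a two-connected carbon.
Exactly one fragment in the molecule meets all constraints, giving 1 match.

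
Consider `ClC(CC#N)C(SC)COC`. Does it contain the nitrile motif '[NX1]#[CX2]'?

The pattern [NX1]#[CX2] describes a nitrogen triple-bonded to a two-connected carbon — a nitrile.
The molecule carries a nitrile (-C#N), whose atoms satisfy every constraint of the query, so the pattern matches.

Yes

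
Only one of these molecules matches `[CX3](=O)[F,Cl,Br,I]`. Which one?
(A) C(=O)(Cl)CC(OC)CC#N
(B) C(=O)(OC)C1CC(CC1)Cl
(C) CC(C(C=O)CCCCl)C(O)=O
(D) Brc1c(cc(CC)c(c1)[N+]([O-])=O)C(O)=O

[CX3](=O)[F,Cl,Br,I] describes a carbonyl carbon bonded to a halogen (an acyl halide).
(A) contains an acyl chloride (-C(=O)Cl), which satisfies every atom and bond constraint.
(B) has a methyl-ester group (-C(=O)OCH3) but the carbonyl is bonded to -O-C, not to a halogen.
(C) has a chloro substituent but the Cl is not on a carbonyl carbon.
(D) has a carboxylic acid group (-C(=O)OH) but the carbonyl is bonded to -OH, not to a halogen.
So the answer is (A).

A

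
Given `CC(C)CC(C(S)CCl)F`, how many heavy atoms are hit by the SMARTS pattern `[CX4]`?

7

The query [CX4] means: C with X4: aliphatic carbon with exactly 4 total connections (bonds + H).
Check the 10 heavy atoms by environment: 7× C (X4) → match; 1× F (X1) → no; 1× S (X2) → no; 1× Cl (X1) → no.
That gives 7 matching atoms.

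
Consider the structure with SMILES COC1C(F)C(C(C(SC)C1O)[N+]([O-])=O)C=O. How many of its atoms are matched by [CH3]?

2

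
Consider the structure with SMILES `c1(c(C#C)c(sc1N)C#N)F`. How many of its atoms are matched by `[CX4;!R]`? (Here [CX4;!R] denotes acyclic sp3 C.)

0

The query [CX4;!R] means: aliphatic carbon with four total connections, not in a ring.
Check the 11 heavy atoms by environment: 1× s (aromatic, X2, in 5-ring) → no; 4× c (aromatic, X3, in 5-ring) → no; 3× C (X2, acyclic) → no; 1× N (X1, acyclic) → no; 1× N (X3, acyclic) → no; 1× F (X1, acyclic) → no.
No environment satisfies the query, so 0 matching atoms.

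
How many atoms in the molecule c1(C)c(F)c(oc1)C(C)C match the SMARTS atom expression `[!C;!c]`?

2

Check the 10 heavy atoms by environment: 1× o (aromatic) → match; 4× c (aromatic) → no; 1× F → match; 4× C → no.
Summing the matching environments: 1 + 1 = 2 matching atoms.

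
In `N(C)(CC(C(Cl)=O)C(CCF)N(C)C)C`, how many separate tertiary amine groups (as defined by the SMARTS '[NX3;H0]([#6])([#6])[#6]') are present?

2

[NX3;H0]([#6])([#6])[#6] is the SMARTS for a tertiary amine: a trivalent nitrogen with no H, bonded to three carbons.
The molecule carries 2 separate instances of a dimethylamino group (-N(CH3)2) meeting every constraint; each maps to a distinct set of atoms, giving 2 matches.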